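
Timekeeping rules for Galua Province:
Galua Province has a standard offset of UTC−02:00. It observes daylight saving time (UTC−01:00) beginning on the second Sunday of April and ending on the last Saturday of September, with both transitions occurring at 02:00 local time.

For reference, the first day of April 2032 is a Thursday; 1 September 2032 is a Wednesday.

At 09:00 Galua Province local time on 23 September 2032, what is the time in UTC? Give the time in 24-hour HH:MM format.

1 April 2032 is a Thursday, so the first Sunday is April 4 and the second is April 11.
1 September 2032 is a Wednesday, so Saturdays fall on 4, 11, 18, 25; the last is September 25.
23 September 2032 falls between 11 April and 25 September, so daylight saving is in effect and Galua Province is at UTC−01:00.
09:00 local + 1h = 10:00 UTC.

10:00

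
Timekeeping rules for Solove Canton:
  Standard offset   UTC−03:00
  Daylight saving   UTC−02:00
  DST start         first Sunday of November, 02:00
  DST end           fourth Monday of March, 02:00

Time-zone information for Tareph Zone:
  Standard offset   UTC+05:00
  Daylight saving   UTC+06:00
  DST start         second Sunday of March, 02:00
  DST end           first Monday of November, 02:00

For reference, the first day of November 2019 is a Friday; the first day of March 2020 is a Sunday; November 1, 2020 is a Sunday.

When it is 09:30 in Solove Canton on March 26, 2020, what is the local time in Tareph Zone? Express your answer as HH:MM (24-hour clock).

1 November 2019 is a Friday, so the first Sunday is November 3.
1 March 2020 is a Sunday, so the first Monday is March 2 and the fourth is March 23.
March 26, 2020 does not fall between 3 November 2019 and 23 March 2020, so daylight saving is not in effect and Solove Canton is at UTC−03:00.
09:30 Solove Canton + 3h = 12:30 UTC.
1 March 2020 is a Sunday, so the first Sunday is March 1 and the second is March 8.
1 November 2020 is a Sunday, so the first Monday is November 2.
At the standard offset (UTC+05:00), 12:30 UTC + 5h = 17:30 Tareph Zone standard time.
Daylight saving runs 8 March – 2 November; the standard-time date in Tareph Zone, March 26, 2020, is inside that window, so Tareph Zone is at UTC+06:00.
12:30 UTC + 6h = 18:30 Tareph Zone.

18:30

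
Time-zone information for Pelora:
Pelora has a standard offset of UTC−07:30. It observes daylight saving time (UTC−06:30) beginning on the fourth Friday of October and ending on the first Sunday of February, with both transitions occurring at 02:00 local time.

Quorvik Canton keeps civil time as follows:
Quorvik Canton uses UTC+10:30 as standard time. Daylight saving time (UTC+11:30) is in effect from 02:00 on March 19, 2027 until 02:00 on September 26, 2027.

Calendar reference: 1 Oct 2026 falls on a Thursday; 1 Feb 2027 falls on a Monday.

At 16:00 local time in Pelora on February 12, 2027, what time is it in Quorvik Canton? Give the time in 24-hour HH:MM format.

10:00

1 October 2026 is a Thursday, so the first Friday is October 2 and the fourth is October 23.
1 February 2027 is a Monday, so the first Sunday is February 7.
Daylight saving runs 23 October 2026 – 7 February 2027; February 12, 2027 is outside that window, so Pelora is on standard time at UTC−07:30.
16:00 Pelora + 7h30m = 23:30 UTC.
At the standard offset (UTC+10:30), 23:30 UTC + 10h30m = 10:00 Quorvik Canton standard time (rolling into the next day, 13 February 2027).
Daylight saving runs 19 March – 26 September; the standard-time date in Quorvik Canton, February 13, 2027, is outside that window, so Quorvik Canton is on standard time at UTC+10:30.
23:30 UTC + 10h30m = 10:00 Quorvik Canton (rolling into the next day, 13 February 2027).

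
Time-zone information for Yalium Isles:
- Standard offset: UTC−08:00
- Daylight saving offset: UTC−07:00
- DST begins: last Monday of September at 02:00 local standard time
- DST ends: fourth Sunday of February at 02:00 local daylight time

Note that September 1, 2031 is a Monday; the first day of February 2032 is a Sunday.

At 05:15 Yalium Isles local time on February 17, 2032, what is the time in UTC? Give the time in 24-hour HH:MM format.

12:15

1 September 2031 is a Monday, so Mondays fall on 1, 8, 15, 22, 29; the last is September 29.
1 February 2032 is a Sunday, so the first Sunday is February 1 and the fourth is February 22.
February 17, 2032 falls between 29 September 2031 and 22 February 2032, so daylight saving is in effect and Yalium Isles is at UTC−07:00.
05:15 local + 7h = 12:15 UTC.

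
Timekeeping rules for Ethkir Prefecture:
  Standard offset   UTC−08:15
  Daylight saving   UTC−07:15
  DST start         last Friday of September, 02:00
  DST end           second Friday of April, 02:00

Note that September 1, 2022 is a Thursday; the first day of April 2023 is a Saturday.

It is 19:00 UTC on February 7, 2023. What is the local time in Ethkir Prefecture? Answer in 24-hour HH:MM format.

1 September 2022 is a Thursday, so Fridays fall on 2, 9, 16, 23, 30; the last is September 30.
1 April 2023 is a Saturday, so the first Friday is April 7 and the second is April 14.
At the standard offset (UTC−08:15), 19:00 UTC − 8h15m = 10:45 Ethkir Prefecture standard time.
The standard-time date in Ethkir Prefecture, February 7, 2023, lies within the daylight-saving period (30 September 2022 – 14 April 2023), so Ethkir Prefecture is on daylight time, UTC−07:15.
19:00 UTC − 7h15m = 11:45 local.

11:45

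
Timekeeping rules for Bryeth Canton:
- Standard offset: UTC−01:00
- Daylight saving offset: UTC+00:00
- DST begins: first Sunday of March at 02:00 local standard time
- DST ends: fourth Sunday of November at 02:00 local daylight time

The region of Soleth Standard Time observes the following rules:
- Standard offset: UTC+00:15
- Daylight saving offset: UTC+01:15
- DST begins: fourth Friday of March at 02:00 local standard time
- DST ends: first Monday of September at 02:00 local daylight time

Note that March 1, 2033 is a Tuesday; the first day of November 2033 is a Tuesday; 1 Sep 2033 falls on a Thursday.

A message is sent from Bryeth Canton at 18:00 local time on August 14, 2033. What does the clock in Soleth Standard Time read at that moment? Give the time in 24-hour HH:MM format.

1 March 2033 is a Tuesday, so the first Sunday is March 6.
1 November 2033 is a Tuesday, so the first Sunday is November 6 and the fourth is November 27.
August 14, 2033 falls between 6 March and 27 November, so daylight saving is in effect and Bryeth Canton is at UTC+00:00.
18:00 Bryeth Canton − 0h = 18:00 UTC.
1 March 2033 is a Tuesday, so the first Friday is March 4 and the fourth is March 25.
1 September 2033 is a Thursday, so the first Monday is September 5.
At the standard offset (UTC+00:15), 18:00 UTC + 0h15m = 18:15 Soleth Standard Time standard time.
The standard-time date in Soleth Standard Time, August 14, 2033, lies within the daylight-saving period (25 March – 5 September), so Soleth Standard Time is on daylight time, UTC+01:15.
18:00 UTC + 1h15m = 19:15 Soleth Standard Time.

19:15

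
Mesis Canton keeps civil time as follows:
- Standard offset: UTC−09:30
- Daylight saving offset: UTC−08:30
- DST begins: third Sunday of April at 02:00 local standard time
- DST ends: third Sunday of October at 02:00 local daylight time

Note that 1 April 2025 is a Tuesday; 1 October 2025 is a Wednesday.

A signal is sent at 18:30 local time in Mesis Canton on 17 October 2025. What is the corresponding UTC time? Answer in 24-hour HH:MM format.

1 April 2025 is a Tuesday, so the first Sunday is April 6 and the third is April 20.
1 October 2025 is a Wednesday, so the first Sunday is October 5 and the third is October 19.
17 October 2025 lies within the daylight-saving period (20 April – 19 October), so Mesis Canton is on daylight time, UTC−08:30.
18:30 local + 8h30m = 03:00 UTC (rolling into the next day, 18 October 2025).

03:00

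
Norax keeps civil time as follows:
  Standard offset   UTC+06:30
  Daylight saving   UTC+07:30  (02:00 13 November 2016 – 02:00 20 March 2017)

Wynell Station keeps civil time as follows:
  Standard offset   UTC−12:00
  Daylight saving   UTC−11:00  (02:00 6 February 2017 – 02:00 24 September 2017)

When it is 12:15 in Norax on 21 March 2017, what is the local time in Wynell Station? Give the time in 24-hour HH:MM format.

18:45

21 March 2017 is outside the daylight-saving period (13 November 2016 – 20 March 2017), so Norax is on standard time, UTC+06:30.
12:15 Norax − 6h30m = 05:45 UTC.
At the standard offset (UTC−12:00), 05:45 UTC − 12h = 17:45 Wynell Station standard time (rolling into the previous day, 20 March 2017).
Daylight saving runs 6 February – 24 September; the standard-time date in Wynell Station, 20 March 2017, is inside that window, so Wynell Station is at UTC−11:00.
05:45 UTC − 11h = 18:45 Wynell Station (rolling into the previous day, 20 March 2017).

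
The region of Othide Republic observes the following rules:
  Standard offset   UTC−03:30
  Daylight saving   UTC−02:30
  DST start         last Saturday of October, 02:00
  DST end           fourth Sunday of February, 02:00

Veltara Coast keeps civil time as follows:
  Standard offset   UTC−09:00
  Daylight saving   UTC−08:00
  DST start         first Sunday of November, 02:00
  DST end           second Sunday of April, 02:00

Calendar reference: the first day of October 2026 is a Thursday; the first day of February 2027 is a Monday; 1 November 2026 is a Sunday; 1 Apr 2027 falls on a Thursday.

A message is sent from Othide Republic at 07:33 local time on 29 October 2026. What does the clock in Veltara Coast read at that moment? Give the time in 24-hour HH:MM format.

02:03

1 October 2026 is a Thursday, so Saturdays fall on 3, 10, 17, 24, 31; the last is October 31.
1 February 2027 is a Monday, so the first Sunday is February 7 and the fourth is February 28.
29 October 2026 is outside the daylight-saving period (31 October 2026 – 28 February 2027), so Othide Republic is on standard time, UTC−03:30.
07:33 Othide Republic + 3h30m = 11:03 UTC.
1 November 2026 is a Sunday, so the first Sunday is November 1.
1 April 2027 is a Thursday, so the first Sunday is April 4 and the second is April 11.
At the standard offset (UTC−09:00), 11:03 UTC − 9h = 02:03 Veltara Coast standard time.
The standard-time date in Veltara Coast, 29 October 2026, is outside the daylight-saving period (1 November 2026 – 11 April 2027), so Veltara Coast is on standard time, UTC−09:00.
11:03 UTC − 9h = 02:03 Veltara Coast.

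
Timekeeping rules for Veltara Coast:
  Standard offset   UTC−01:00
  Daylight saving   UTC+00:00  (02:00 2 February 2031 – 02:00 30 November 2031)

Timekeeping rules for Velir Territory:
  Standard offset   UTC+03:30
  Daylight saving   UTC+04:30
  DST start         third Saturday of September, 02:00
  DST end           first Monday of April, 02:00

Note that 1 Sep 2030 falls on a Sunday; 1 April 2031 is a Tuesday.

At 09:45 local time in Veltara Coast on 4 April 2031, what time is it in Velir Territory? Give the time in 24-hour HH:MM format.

14:15

4 April 2031 lies within the daylight-saving period (2 February – 30 November), so Veltara Coast is on daylight time, UTC+00:00.
09:45 Veltara Coast − 0h = 09:45 UTC.
1 September 2030 is a Sunday, so the first Saturday is September 7 and the third is September 21.
1 April 2031 is a Tuesday, so the first Monday is April 7.
At the standard offset (UTC+03:30), 09:45 UTC + 3h30m = 13:15 Velir Territory standard time.
Daylight saving runs 21 September 2030 – 7 April 2031; the standard-time date in Velir Territory, 4 April 2031, is inside that window, so Velir Territory is at UTC+04:30.
09:45 UTC + 4h30m = 14:15 Velir Territory.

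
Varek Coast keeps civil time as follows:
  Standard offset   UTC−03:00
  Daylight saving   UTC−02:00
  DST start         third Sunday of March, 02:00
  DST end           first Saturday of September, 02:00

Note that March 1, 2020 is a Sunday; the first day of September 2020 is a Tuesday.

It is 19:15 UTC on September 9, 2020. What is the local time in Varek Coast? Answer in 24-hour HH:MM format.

16:15

1 March 2020 is a Sunday, so the first Sunday is March 1 and the third is March 15.
1 September 2020 is a Tuesday, so the first Saturday is September 5.
At the standard offset (UTC−03:00), 19:15 UTC − 3h = 16:15 Varek Coast standard time.
Daylight saving runs 15 March – 5 September; the standard-time date in Varek Coast, September 9, 2020, is outside that window, so Varek Coast is on standard time at UTC−03:00.
19:15 UTC − 3h = 16:15 local.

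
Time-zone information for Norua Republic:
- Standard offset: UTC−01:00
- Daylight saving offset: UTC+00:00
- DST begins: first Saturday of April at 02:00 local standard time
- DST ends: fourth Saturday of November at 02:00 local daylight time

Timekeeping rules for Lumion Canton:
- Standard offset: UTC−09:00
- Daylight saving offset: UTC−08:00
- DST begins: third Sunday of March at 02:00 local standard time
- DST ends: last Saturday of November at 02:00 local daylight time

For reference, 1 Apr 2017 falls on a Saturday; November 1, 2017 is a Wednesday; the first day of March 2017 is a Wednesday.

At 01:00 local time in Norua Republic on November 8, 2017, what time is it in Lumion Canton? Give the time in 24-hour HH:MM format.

1 April 2017 is a Saturday, so the first Saturday is April 1.
1 November 2017 is a Wednesday, so the first Saturday is November 4 and the fourth is November 25.
Daylight saving runs 1 April – 25 November; November 8, 2017 is inside that window, so Norua Republic is at UTC+00:00.
01:00 Norua Republic − 0h = 01:00 UTC.
1 March 2017 is a Wednesday, so the first Sunday is March 5 and the third is March 19.
1 November 2017 is a Wednesday, so Saturdays fall on 4, 11, 18, 25; the last is November 25.
At the standard offset (UTC−09:00), 01:00 UTC − 9h = 16:00 Lumion Canton standard time (rolling into the previous day, 7 November 2017).
The standard-time date in Lumion Canton, November 7, 2017, falls between 19 March and 25 November, so daylight saving is in effect and Lumion Canton is at UTC−08:00.
01:00 UTC − 8h = 17:00 Lumion Canton (rolling into the previous day, 7 November 2017).

17:00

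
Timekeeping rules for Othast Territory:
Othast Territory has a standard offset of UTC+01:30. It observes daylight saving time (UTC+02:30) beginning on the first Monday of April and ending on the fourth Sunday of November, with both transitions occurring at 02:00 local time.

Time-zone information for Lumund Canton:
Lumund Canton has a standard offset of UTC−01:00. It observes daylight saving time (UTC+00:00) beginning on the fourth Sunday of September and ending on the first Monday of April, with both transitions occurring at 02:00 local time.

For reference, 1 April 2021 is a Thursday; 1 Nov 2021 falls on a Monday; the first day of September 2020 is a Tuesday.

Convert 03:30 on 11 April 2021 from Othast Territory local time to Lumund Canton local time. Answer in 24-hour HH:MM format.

1 April 2021 is a Thursday, so the first Monday is April 5.
1 November 2021 is a Monday, so the first Sunday is November 7 and the fourth is November 28.
11 April 2021 lies within the daylight-saving period (5 April – 28 November), so Othast Territory is on daylight time, UTC+02:30.
03:30 Othast Territory − 2h30m = 01:00 UTC.
1 September 2020 is a Tuesday, so the first Sunday is September 6 and the fourth is September 27.
1 April 2021 is a Thursday, so the first Monday is April 5.
At the standard offset (UTC−01:00), 01:00 UTC − 1h = 00:00 Lumund Canton standard time.
The standard-time date in Lumund Canton, 11 April 2021, does not fall between 27 September 2020 and 5 April 2021, so daylight saving is not in effect and Lumund Canton is at UTC−01:00.
01:00 UTC − 1h = 00:00 Lumund Canton.

00:00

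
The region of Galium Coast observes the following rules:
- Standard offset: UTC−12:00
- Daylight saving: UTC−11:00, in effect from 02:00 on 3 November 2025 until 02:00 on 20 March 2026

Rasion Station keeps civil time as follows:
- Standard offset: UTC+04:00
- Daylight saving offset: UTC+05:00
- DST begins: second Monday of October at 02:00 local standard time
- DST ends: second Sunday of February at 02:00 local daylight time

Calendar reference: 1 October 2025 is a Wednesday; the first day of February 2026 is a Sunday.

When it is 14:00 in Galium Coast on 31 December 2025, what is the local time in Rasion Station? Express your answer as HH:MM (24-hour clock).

06:00

31 December 2025 lies within the daylight-saving period (3 November 2025 – 20 March 2026), so Galium Coast is on daylight time, UTC−11:00.
14:00 Galium Coast + 11h = 01:00 UTC (rolling into the next day, 1 January 2026).
1 October 2025 is a Wednesday, so the first Monday is October 6 and the second is October 13.
1 February 2026 is a Sunday, so the first Sunday is February 1 and the second is February 8.
At the standard offset (UTC+04:00), 01:00 UTC + 4h = 05:00 Rasion Station standard time.
The standard-time date in Rasion Station, 1 January 2026, lies within the daylight-saving period (13 October 2025 – 8 February 2026), so Rasion Station is on daylight time, UTC+05:00.
01:00 UTC + 5h = 06:00 Rasion Station.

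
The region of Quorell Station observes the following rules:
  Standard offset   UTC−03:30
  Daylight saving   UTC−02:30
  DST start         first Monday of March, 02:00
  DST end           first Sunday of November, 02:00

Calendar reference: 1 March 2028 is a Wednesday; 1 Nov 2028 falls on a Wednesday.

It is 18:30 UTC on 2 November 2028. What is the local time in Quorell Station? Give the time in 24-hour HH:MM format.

1 March 2028 is a Wednesday, so the first Monday is March 6.
1 November 2028 is a Wednesday, so the first Sunday is November 5.
At the standard offset (UTC−03:30), 18:30 UTC − 3h30m = 15:00 Quorell Station standard time.
The standard-time date in Quorell Station, 2 November 2028, lies within the daylight-saving period (6 March – 5 November), so Quorell Station is on daylight time, UTC−02:30.
18:30 UTC − 2h30m = 16:00 local.

16:00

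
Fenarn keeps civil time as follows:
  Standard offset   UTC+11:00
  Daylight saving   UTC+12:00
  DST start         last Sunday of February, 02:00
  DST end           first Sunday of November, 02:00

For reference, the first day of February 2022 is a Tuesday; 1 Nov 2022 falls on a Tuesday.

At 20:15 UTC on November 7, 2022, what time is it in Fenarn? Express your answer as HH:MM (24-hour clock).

07:15

1 February 2022 is a Tuesday, so Sundays fall on 6, 13, 20, 27; the last is February 27.
1 November 2022 is a Tuesday, so the first Sunday is November 6.
At the standard offset (UTC+11:00), 20:15 UTC + 11h = 07:15 Fenarn standard time (rolling into the next day, 8 November 2022).
The standard-time date in Fenarn, November 8, 2022, is outside the daylight-saving period (27 February – 6 November), so Fenarn is on standard time, UTC+11:00.
20:15 UTC + 11h = 07:15 local (rolling into the next day, 8 November 2022).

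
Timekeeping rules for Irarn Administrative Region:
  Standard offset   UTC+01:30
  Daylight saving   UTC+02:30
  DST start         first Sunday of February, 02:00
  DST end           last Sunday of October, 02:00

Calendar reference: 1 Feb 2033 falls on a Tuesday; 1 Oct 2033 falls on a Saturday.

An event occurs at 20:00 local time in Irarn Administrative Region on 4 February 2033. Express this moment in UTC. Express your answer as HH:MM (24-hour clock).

18:30

1 February 2033 is a Tuesday, so the first Sunday is February 6.
1 October 2033 is a Saturday, so Sundays fall on 2, 9, 16, 23, 30; the last is October 30.
4 February 2033 is outside the daylight-saving period (6 February – 30 October), so Irarn Administrative Region is on standard time, UTC+01:30.
20:00 local − 1h30m = 18:30 UTC.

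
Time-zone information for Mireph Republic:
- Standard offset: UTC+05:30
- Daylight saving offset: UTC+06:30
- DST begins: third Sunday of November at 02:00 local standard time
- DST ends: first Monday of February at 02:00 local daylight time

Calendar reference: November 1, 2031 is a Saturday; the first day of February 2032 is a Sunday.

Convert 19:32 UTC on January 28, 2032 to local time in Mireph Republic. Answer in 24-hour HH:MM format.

02:02

1 November 2031 is a Saturday, so the first Sunday is November 2 and the third is November 16.
1 February 2032 is a Sunday, so the first Monday is February 2.
At the standard offset (UTC+05:30), 19:32 UTC + 5h30m = 01:02 Mireph Republic standard time (rolling into the next day, 29 January 2032).
Daylight saving runs 16 November 2031 – 2 February 2032; the standard-time date in Mireph Republic, January 29, 2032, is inside that window, so Mireph Republic is at UTC+06:30.
19:32 UTC + 6h30m = 02:02 local (rolling into the next day, 29 January 2032).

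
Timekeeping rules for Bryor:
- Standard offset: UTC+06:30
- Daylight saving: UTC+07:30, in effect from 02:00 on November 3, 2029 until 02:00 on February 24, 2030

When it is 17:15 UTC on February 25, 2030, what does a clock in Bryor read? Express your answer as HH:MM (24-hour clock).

23:45

At the standard offset (UTC+06:30), 17:15 UTC + 6h30m = 23:45 Bryor standard time.
Daylight saving runs 3 November 2029 – 24 February 2030; the standard-time date in Bryor, February 25, 2030, is outside that window, so Bryor is on standard time at UTC+06:30.
17:15 UTC + 6h30m = 23:45 local.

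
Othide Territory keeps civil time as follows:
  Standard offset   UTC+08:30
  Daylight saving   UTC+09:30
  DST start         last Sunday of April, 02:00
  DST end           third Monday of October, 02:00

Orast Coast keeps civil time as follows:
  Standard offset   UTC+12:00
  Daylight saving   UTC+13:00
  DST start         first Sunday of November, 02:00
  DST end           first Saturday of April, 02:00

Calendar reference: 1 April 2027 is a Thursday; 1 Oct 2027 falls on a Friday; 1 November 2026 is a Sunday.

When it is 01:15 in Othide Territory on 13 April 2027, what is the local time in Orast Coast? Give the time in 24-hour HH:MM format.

04:45

1 April 2027 is a Thursday, so Sundays fall on 4, 11, 18, 25; the last is April 25.
1 October 2027 is a Friday, so the first Monday is October 4 and the third is October 18.
Daylight saving runs 25 April – 18 October; 13 April 2027 is outside that window, so Othide Territory is on standard time at UTC+08:30.
01:15 Othide Territory − 8h30m = 16:45 UTC (rolling into the previous day, 12 April 2027).
1 November 2026 is a Sunday, so the first Sunday is November 1.
1 April 2027 is a Thursday, so the first Saturday is April 3.
At the standard offset (UTC+12:00), 16:45 UTC + 12h = 04:45 Orast Coast standard time (rolling into the next day, 13 April 2027).
Daylight saving runs 1 November 2026 – 3 April 2027; the standard-time date in Orast Coast, 13 April 2027, is outside that window, so Orast Coast is on standard time at UTC+12:00.
16:45 UTC + 12h = 04:45 Orast Coast (rolling into the next day, 13 April 2027).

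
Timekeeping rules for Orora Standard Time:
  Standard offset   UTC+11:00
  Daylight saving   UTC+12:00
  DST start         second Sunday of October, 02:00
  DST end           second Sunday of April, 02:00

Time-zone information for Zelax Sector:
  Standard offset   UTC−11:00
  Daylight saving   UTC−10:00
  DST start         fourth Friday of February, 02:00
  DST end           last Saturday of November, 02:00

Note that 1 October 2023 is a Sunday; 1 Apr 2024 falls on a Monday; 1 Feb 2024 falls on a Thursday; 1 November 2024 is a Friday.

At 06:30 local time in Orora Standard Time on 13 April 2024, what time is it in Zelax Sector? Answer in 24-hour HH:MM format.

08:30

1 October 2023 is a Sunday, so the first Sunday is October 1 and the second is October 8.
1 April 2024 is a Monday, so the first Sunday is April 7 and the second is April 14.
13 April 2024 lies within the daylight-saving period (8 October 2023 – 14 April 2024), so Orora Standard Time is on daylight time, UTC+12:00.
06:30 Orora Standard Time − 12h = 18:30 UTC (rolling into the previous day, 12 April 2024).
1 February 2024 is a Thursday, so the first Friday is February 2 and the fourth is February 23.
1 November 2024 is a Friday, so Saturdays fall on 2, 9, 16, 23, 30; the last is November 30.
At the standard offset (UTC−11:00), 18:30 UTC − 11h = 07:30 Zelax Sector standard time.
Daylight saving runs 23 February – 30 November; the standard-time date in Zelax Sector, 12 April 2024, is inside that window, so Zelax Sector is at UTC−10:00.
18:30 UTC − 10h = 08:30 Zelax Sector.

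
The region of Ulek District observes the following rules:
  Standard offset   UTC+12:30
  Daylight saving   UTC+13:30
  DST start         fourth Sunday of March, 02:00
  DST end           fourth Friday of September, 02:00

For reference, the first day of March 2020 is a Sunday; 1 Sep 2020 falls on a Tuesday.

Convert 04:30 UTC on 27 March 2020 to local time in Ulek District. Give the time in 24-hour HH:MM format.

1 March 2020 is a Sunday, so the first Sunday is March 1 and the fourth is March 22.
1 September 2020 is a Tuesday, so the first Friday is September 4 and the fourth is September 25.
At the standard offset (UTC+12:30), 04:30 UTC + 12h30m = 17:00 Ulek District standard time.
The standard-time date in Ulek District, 27 March 2020, falls between 22 March and 25 September, so daylight saving is in effect and Ulek District is at UTC+13:30.
04:30 UTC + 13h30m = 18:00 local.

18:00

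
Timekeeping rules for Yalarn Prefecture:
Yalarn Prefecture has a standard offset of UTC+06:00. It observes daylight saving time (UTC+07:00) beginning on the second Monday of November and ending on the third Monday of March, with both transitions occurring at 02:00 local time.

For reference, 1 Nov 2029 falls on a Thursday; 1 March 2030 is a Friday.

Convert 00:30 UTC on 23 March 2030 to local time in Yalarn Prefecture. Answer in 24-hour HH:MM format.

1 November 2029 is a Thursday, so the first Monday is November 5 and the second is November 12.
1 March 2030 is a Friday, so the first Monday is March 4 and the third is March 18.
At the standard offset (UTC+06:00), 00:30 UTC + 6h = 06:30 Yalarn Prefecture standard time.
The standard-time date in Yalarn Prefecture, 23 March 2030, does not fall between 12 November 2029 and 18 March 2030, so daylight saving is not in effect and Yalarn Prefecture is at UTC+06:00.
00:30 UTC + 6h = 06:30 local.

06:30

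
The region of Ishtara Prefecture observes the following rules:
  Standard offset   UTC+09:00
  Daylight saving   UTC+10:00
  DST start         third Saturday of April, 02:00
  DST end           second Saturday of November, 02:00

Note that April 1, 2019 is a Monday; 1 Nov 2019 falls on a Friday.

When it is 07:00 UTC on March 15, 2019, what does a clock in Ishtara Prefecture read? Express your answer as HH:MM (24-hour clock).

16:00

1 April 2019 is a Monday, so the first Saturday is April 6 and the third is April 20.
1 November 2019 is a Friday, so the first Saturday is November 2 and the second is November 9.
At the standard offset (UTC+09:00), 07:00 UTC + 9h = 16:00 Ishtara Prefecture standard time.
Daylight saving runs 20 April – 9 November; the standard-time date in Ishtara Prefecture, March 15, 2019, is outside that window, so Ishtara Prefecture is on standard time at UTC+09:00.
07:00 UTC + 9h = 16:00 local.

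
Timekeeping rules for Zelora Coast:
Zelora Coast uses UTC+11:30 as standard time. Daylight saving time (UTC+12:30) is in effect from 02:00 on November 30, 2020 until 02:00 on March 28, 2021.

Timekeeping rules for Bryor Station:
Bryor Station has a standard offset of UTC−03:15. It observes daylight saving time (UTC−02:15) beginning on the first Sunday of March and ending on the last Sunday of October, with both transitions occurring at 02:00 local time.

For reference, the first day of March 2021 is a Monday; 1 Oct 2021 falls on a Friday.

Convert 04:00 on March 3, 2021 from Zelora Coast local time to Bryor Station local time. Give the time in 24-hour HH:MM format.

12:15

March 3, 2021 falls between 30 November 2020 and 28 March 2021, so daylight saving is in effect and Zelora Coast is at UTC+12:30.
04:00 Zelora Coast − 12h30m = 15:30 UTC (rolling into the previous day, 2 March 2021).
1 March 2021 is a Monday, so the first Sunday is March 7.
1 October 2021 is a Friday, so Sundays fall on 3, 10, 17, 24, 31; the last is October 31.
At the standard offset (UTC−03:15), 15:30 UTC − 3h15m = 12:15 Bryor Station standard time.
The standard-time date in Bryor Station, March 2, 2021, does not fall between 7 March and 31 October, so daylight saving is not in effect and Bryor Station is at UTC−03:15.
15:30 UTC − 3h15m = 12:15 Bryor Station.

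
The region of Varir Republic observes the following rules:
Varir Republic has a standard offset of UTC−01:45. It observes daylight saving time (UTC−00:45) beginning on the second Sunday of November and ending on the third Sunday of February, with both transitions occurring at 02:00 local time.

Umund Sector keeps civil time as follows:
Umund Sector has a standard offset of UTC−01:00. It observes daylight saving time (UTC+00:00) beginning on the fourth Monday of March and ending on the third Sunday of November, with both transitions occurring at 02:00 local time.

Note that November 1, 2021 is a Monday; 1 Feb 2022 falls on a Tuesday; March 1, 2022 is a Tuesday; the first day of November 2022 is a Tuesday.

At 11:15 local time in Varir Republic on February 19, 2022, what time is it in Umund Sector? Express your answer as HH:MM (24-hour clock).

1 November 2021 is a Monday, so the first Sunday is November 7 and the second is November 14.
1 February 2022 is a Tuesday, so the first Sunday is February 6 and the third is February 20.
February 19, 2022 lies within the daylight-saving period (14 November 2021 – 20 February 2022), so Varir Republic is on daylight time, UTC−00:45.
11:15 Varir Republic + 0h45m = 12:00 UTC.
1 March 2022 is a Tuesday, so the first Monday is March 7 and the fourth is March 28.
1 November 2022 is a Tuesday, so the first Sunday is November 6 and the third is November 20.
At the standard offset (UTC−01:00), 12:00 UTC − 1h = 11:00 Umund Sector standard time.
The standard-time date in Umund Sector, February 19, 2022, is outside the daylight-saving period (28 March – 20 November), so Umund Sector is on standard time, UTC−01:00.
12:00 UTC − 1h = 11:00 Umund Sector.

11:00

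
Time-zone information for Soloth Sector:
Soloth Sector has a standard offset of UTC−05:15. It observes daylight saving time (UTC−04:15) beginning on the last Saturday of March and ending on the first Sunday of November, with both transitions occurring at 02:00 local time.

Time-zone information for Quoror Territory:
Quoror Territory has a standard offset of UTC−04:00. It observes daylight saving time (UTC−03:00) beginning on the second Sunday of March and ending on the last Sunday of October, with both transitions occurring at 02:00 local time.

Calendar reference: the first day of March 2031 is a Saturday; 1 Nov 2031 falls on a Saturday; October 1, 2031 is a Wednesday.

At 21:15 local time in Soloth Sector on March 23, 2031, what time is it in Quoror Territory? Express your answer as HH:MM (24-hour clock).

1 March 2031 is a Saturday, so Saturdays fall on 1, 8, 15, 22, 29; the last is March 29.
1 November 2031 is a Saturday, so the first Sunday is November 2.
March 23, 2031 does not fall between 29 March and 2 November, so daylight saving is not in effect and Soloth Sector is at UTC−05:15.
21:15 Soloth Sector + 5h15m = 02:30 UTC (rolling into the next day, 24 March 2031).
1 March 2031 is a Saturday, so the first Sunday is March 2 and the second is March 9.
1 October 2031 is a Wednesday, so Sundays fall on 5, 12, 19, 26; the last is October 26.
At the standard offset (UTC−04:00), 02:30 UTC − 4h = 22:30 Quoror Territory standard time (rolling into the previous day, 23 March 2031).
The standard-time date in Quoror Territory, March 23, 2031, falls between 9 March and 26 October, so daylight saving is in effect and Quoror Territory is at UTC−03:00.
02:30 UTC − 3h = 23:30 Quoror Territory (rolling into the previous day, 23 March 2031).

23:30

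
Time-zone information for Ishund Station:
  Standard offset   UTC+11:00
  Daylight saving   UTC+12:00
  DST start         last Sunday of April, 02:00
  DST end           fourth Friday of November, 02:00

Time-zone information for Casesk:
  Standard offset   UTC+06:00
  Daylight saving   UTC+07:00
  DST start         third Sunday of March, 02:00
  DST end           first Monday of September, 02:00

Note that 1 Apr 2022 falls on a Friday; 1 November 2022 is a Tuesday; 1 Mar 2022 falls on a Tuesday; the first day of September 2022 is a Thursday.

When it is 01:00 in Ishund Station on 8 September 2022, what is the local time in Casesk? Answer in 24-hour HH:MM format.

1 April 2022 is a Friday, so Sundays fall on 3, 10, 17, 24; the last is April 24.
1 November 2022 is a Tuesday, so the first Friday is November 4 and the fourth is November 25.
Daylight saving runs 24 April – 25 November; 8 September 2022 is inside that window, so Ishund Station is at UTC+12:00.
01:00 Ishund Station − 12h = 13:00 UTC (rolling into the previous day, 7 September 2022).
1 March 2022 is a Tuesday, so the first Sunday is March 6 and the third is March 20.
1 September 2022 is a Thursday, so the first Monday is September 5.
At the standard offset (UTC+06:00), 13:00 UTC + 6h = 19:00 Casesk standard time.
Daylight saving runs 20 March – 5 September; the standard-time date in Casesk, 7 September 2022, is outside that window, so Casesk is on standard time at UTC+06:00.
13:00 UTC + 6h = 19:00 Casesk.

19:00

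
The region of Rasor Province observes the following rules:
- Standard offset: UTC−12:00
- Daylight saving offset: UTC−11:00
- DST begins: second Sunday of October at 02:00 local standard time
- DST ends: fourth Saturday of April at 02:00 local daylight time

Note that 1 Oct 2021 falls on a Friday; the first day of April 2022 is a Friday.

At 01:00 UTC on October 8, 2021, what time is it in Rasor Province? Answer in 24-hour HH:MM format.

1 October 2021 is a Friday, so the first Sunday is October 3 and the second is October 10.
1 April 2022 is a Friday, so the first Saturday is April 2 and the fourth is April 23.
At the standard offset (UTC−12:00), 01:00 UTC − 12h = 13:00 Rasor Province standard time (rolling into the previous day, 7 October 2021).
The standard-time date in Rasor Province, October 7, 2021, does not fall between 10 October 2021 and 23 April 2022, so daylight saving is not in effect and Rasor Province is at UTC−12:00.
01:00 UTC − 12h = 13:00 local (rolling into the previous day, 7 October 2021).

13:00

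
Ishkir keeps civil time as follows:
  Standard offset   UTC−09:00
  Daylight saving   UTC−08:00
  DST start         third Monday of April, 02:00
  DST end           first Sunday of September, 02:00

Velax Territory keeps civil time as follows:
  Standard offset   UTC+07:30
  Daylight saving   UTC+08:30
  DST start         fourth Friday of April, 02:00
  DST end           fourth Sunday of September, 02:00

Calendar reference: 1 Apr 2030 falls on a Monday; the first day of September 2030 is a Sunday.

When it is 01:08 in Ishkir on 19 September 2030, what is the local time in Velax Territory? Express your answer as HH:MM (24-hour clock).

18:38

1 April 2030 is a Monday, so the first Monday is April 1 and the third is April 15.
1 September 2030 is a Sunday, so the first Sunday is September 1.
19 September 2030 is outside the daylight-saving period (15 April – 1 September), so Ishkir is on standard time, UTC−09:00.
01:08 Ishkir + 9h = 10:08 UTC.
1 April 2030 is a Monday, so the first Friday is April 5 and the fourth is April 26.
1 September 2030 is a Sunday, so the first Sunday is September 1 and the fourth is September 22.
At the standard offset (UTC+07:30), 10:08 UTC + 7h30m = 17:38 Velax Territory standard time.
The standard-time date in Velax Territory, 19 September 2030, lies within the daylight-saving period (26 April – 22 September), so Velax Territory is on daylight time, UTC+08:30.
10:08 UTC + 8h30m = 18:38 Velax Territory.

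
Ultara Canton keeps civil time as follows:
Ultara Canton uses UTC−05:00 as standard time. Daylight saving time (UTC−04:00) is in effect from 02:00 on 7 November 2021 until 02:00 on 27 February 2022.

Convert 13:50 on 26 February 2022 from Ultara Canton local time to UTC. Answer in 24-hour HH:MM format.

26 February 2022 falls between 7 November 2021 and 27 February 2022, so daylight saving is in effect and Ultara Canton is at UTC−04:00.
13:50 local + 4h = 17:50 UTC.

17:50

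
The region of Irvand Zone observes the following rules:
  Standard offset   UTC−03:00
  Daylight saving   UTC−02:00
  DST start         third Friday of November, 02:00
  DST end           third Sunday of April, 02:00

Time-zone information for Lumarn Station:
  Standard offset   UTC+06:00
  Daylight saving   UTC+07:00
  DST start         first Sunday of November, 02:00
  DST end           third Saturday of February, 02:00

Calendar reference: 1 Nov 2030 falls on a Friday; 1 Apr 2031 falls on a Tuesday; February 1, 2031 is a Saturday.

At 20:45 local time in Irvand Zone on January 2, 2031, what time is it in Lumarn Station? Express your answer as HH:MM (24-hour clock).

05:45

1 November 2030 is a Friday, so the first Friday is November 1 and the third is November 15.
1 April 2031 is a Tuesday, so the first Sunday is April 6 and the third is April 20.
January 2, 2031 falls between 15 November 2030 and 20 April 2031, so daylight saving is in effect and Irvand Zone is at UTC−02:00.
20:45 Irvand Zone + 2h = 22:45 UTC.
1 November 2030 is a Friday, so the first Sunday is November 3.
1 February 2031 is a Saturday, so the first Saturday is February 1 and the third is February 15.
At the standard offset (UTC+06:00), 22:45 UTC + 6h = 04:45 Lumarn Station standard time (rolling into the next day, 3 January 2031).
The standard-time date in Lumarn Station, January 3, 2031, falls between 3 November 2030 and 15 February 2031, so daylight saving is in effect and Lumarn Station is at UTC+07:00.
22:45 UTC + 7h = 05:45 Lumarn Station (rolling into the next day, 3 January 2031).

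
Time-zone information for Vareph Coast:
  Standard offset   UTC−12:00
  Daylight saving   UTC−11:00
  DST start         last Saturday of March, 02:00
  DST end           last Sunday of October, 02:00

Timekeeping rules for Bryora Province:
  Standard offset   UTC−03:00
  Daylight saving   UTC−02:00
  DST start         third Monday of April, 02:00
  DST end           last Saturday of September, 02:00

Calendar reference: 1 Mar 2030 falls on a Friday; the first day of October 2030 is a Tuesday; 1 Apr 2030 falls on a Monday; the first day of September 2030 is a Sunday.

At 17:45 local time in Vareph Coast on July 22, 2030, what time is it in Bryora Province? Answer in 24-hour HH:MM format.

02:45

1 March 2030 is a Friday, so Saturdays fall on 2, 9, 16, 23, 30; the last is March 30.
1 October 2030 is a Tuesday, so Sundays fall on 6, 13, 20, 27; the last is October 27.
July 22, 2030 lies within the daylight-saving period (30 March – 27 October), so Vareph Coast is on daylight time, UTC−11:00.
17:45 Vareph Coast + 11h = 04:45 UTC (rolling into the next day, 23 July 2030).
1 April 2030 is a Monday, so the first Monday is April 1 and the third is April 15.
1 September 2030 is a Sunday, so Saturdays fall on 7, 14, 21, 28; the last is September 28.
At the standard offset (UTC−03:00), 04:45 UTC − 3h = 01:45 Bryora Province standard time.
Daylight saving runs 15 April – 28 September; the standard-time date in Bryora Province, July 23, 2030, is inside that window, so Bryora Province is at UTC−02:00.
04:45 UTC − 2h = 02:45 Bryora Province.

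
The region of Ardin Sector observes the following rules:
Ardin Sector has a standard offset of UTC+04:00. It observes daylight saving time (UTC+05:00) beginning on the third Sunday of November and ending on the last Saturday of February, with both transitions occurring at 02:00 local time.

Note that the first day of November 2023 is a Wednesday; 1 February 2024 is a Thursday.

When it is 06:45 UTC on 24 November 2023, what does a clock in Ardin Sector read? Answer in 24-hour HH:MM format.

11:45

1 November 2023 is a Wednesday, so the first Sunday is November 5 and the third is November 19.
1 February 2024 is a Thursday, so Saturdays fall on 3, 10, 17, 24; the last is February 24.
At the standard offset (UTC+04:00), 06:45 UTC + 4h = 10:45 Ardin Sector standard time.
The standard-time date in Ardin Sector, 24 November 2023, falls between 19 November 2023 and 24 February 2024, so daylight saving is in effect and Ardin Sector is at UTC+05:00.
06:45 UTC + 5h = 11:45 local.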